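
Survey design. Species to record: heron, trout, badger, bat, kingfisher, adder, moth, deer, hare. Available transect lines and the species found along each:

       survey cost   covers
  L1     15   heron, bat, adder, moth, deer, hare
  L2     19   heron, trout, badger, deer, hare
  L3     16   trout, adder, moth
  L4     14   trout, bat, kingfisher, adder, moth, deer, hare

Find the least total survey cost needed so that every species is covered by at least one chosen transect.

L2, L4 cover every species at survey cost 19 + 14 = 33.
Any cover uses at least 2 transects; among all covering selections none totals below 33.

33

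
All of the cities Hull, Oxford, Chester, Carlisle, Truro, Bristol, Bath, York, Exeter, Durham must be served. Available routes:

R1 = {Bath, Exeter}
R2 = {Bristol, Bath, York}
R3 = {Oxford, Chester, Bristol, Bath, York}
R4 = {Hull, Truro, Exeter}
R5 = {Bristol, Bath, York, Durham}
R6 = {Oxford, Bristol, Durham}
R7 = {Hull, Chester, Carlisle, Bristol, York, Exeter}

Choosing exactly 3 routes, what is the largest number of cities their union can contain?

Choosing R1, R6, R7 covers {Hull, Oxford, Chester, Carlisle, Bristol, Bath, York, Exeter, Durham} — 9 cities.
No choice of 3 routes does better; here Truro is left uncovered.

9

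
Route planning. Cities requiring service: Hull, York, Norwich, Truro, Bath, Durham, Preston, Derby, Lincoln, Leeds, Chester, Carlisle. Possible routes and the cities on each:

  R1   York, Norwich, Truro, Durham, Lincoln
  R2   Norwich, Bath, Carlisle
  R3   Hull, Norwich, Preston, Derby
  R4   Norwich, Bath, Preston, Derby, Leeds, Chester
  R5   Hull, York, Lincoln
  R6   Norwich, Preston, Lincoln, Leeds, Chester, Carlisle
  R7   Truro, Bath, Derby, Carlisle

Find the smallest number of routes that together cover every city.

4

R1, R2, R3, R4 together cover {Hull, York, Norwich, Truro, Bath, Durham, Preston, Derby, Lincoln, Leeds, Chester, Carlisle} — every city.
No 3 of the 7 routes cover everything (all 35 triples fall short), so 4 is minimum.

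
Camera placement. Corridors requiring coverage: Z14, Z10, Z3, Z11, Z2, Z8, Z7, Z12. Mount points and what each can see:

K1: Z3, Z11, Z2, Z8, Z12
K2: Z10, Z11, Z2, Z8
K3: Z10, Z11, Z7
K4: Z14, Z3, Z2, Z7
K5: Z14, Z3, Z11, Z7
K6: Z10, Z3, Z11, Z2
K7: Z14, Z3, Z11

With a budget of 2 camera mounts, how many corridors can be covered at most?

Choosing K1, K3 covers {Z10, Z3, Z11, Z2, Z8, Z7, Z12} — 7 corridors.
No choice of 2 camera mounts does better; here Z14 is left uncovered.

7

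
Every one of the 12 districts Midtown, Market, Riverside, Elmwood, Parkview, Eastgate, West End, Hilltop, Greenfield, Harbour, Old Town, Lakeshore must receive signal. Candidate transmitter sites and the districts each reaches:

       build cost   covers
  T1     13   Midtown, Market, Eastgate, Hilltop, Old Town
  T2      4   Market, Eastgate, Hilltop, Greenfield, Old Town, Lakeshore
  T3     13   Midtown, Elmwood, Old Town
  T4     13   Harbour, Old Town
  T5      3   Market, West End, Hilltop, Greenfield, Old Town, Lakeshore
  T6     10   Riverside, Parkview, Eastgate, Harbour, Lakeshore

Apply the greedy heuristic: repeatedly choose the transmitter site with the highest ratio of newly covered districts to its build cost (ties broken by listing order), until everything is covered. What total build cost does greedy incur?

Pick 1: T5 adds 6 new (Market, West End, Hilltop, Greenfield, Old Town, Lakeshore) at build cost 3 (ratio 6/3).
Pick 2: T6 adds 4 new (Riverside, Parkview, Eastgate, Harbour) at build cost 10 (ratio 4/10).
Pick 3: T3 adds 2 new (Midtown, Elmwood) at build cost 13 (ratio 2/13).
Greedy total build cost: 3 + 10 + 13 = 26.

26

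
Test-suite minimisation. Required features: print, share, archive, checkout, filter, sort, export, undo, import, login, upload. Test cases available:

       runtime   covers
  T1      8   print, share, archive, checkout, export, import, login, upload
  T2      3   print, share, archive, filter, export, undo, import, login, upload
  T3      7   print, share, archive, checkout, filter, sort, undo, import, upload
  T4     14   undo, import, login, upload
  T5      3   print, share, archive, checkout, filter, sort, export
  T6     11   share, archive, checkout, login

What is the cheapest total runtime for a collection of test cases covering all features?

6

T2, T5 cover every feature at runtime 3 + 3 = 6.
Any cover uses at least 2 test cases; among all covering selections none totals below 6.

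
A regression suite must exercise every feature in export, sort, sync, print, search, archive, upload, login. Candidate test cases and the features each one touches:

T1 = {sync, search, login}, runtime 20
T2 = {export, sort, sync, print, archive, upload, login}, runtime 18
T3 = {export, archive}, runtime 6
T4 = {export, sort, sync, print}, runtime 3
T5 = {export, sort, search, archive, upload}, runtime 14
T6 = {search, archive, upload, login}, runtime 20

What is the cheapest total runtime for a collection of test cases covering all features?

T4, T6 cover every feature at runtime 3 + 20 = 23.
Any cover uses at least 2 test cases; among all covering selections none totals below 23.
Greedy by coverage-per-runtime would pick T4, T5, T2 for 35 — worse than the optimum 23.

23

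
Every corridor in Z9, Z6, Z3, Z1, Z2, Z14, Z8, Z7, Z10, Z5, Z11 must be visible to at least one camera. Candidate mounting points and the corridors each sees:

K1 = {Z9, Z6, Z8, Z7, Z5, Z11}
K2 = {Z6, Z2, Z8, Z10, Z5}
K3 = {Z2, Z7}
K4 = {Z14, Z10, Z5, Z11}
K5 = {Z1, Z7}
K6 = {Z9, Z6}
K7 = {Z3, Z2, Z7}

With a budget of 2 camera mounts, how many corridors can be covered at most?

Choosing K1, K2 covers {Z9, Z6, Z2, Z8, Z7, Z10, Z5, Z11} — 8 corridors.
No choice of 2 camera mounts does better; here Z3, Z1, Z14 are left uncovered.

8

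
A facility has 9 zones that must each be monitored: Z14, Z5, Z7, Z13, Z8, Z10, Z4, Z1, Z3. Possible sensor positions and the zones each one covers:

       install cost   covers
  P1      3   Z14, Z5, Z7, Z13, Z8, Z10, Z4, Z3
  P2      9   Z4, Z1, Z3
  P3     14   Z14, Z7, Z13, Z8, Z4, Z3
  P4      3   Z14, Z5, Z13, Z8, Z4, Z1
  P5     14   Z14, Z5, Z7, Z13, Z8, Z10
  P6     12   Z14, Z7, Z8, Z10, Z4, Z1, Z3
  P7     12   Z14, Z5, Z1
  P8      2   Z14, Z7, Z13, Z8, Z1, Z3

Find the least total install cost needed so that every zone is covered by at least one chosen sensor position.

P1, P8 cover every zone at install cost 3 + 2 = 5.
Any cover uses at least 2 sensor positions; among all covering selections none totals below 5.

5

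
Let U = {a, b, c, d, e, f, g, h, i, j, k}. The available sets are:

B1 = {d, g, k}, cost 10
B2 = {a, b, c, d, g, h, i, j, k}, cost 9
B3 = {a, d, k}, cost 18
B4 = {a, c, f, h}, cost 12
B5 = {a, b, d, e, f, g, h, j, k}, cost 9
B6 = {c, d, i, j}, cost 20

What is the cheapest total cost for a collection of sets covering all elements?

B2, B5 cover every element at cost 9 + 9 = 18.
Any cover uses at least 2 sets; among all covering selections none totals below 18.

18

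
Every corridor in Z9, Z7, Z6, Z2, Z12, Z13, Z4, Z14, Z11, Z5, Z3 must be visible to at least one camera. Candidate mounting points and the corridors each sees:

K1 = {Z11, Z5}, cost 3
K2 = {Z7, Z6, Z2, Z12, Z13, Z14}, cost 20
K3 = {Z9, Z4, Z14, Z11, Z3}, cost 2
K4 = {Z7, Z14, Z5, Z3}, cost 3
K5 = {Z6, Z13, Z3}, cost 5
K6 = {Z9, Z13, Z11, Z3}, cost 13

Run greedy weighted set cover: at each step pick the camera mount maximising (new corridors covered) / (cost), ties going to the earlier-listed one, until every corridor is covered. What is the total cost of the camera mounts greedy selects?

30

Pick 1: K3 adds 5 new (Z9, Z4, Z14, Z11, Z3) at cost 2 (ratio 5/2).
Pick 2: K4 adds 2 new (Z7, Z5) at cost 3 (ratio 2/3).
Pick 3: K5 adds 2 new (Z6, Z13) at cost 5 (ratio 2/5).
Pick 4: K2 adds 2 new (Z2, Z12) at cost 20 (ratio 2/20).
Greedy total cost: 2 + 3 + 5 + 20 = 30. (The true optimum is 25, so greedy overshoots here.)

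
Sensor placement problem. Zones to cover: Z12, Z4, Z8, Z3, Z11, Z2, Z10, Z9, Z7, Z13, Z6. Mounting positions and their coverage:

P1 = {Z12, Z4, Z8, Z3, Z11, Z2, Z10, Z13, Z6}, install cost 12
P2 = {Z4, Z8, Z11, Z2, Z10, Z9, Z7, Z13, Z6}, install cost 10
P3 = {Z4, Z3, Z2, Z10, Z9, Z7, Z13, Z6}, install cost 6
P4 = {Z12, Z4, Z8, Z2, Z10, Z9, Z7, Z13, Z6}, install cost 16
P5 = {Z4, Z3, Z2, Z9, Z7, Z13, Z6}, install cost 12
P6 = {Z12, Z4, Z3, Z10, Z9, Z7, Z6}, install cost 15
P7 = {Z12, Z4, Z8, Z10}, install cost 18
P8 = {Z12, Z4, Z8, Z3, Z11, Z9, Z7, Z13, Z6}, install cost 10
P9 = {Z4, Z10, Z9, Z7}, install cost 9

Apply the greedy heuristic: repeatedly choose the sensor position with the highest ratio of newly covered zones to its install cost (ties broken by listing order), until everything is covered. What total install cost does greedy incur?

Pick 1: P3 adds 8 new (Z4, Z3, Z2, Z10, Z9, Z7, Z13, Z6) at install cost 6 (ratio 8/6).
Pick 2: P8 adds 3 new (Z12, Z8, Z11) at install cost 10 (ratio 3/10).
Greedy total install cost: 6 + 10 = 16.

16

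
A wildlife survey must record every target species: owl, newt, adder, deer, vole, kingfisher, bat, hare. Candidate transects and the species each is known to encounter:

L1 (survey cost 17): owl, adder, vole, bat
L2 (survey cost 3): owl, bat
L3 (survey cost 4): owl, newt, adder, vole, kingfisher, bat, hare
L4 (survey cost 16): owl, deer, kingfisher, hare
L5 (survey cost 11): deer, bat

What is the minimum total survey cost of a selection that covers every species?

15

L3, L5 cover every species at survey cost 4 + 11 = 15.
Any cover uses at least 2 transects; among all covering selections none totals below 15.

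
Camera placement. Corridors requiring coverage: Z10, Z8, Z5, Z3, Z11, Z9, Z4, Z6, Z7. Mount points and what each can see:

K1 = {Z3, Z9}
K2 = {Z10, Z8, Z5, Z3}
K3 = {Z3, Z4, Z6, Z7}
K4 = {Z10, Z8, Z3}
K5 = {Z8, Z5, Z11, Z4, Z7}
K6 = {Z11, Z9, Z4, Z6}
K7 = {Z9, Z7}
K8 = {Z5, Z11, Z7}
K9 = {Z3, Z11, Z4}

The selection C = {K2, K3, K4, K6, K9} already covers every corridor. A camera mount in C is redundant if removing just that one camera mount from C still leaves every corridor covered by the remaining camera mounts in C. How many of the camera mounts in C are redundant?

2

Drop K2: Z5 uncovered — not redundant.
Drop K3: Z7 uncovered — not redundant.
Drop K4: the rest still cover every corridor — redundant.
Drop K6: Z9 uncovered — not redundant.
Drop K9: the rest still cover every corridor — redundant.
2 redundant: K4, K9.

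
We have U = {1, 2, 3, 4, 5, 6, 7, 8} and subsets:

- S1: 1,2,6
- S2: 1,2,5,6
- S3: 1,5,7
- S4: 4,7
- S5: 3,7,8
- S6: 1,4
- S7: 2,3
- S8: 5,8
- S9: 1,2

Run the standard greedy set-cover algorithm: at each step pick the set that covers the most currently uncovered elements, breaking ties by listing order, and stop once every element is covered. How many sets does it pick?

3

Pick 1: S2 covers 4 new elements (1, 2, 5, 6).
Pick 2: S5 covers 3 new elements (3, 7, 8).
Pick 3: S4 covers 1 new elements (4).
Greedy uses 3 sets.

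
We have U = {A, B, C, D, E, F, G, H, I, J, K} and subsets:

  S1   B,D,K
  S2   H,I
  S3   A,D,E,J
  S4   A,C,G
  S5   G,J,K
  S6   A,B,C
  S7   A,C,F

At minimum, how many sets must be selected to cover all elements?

S1, S2, S3, S4, S7 together cover {A, B, C, D, E, F, G, H, I, J, K} — every element.
No 4 of the 7 sets cover everything (all 35 size-4 selections fall short), so 5 is minimum.

5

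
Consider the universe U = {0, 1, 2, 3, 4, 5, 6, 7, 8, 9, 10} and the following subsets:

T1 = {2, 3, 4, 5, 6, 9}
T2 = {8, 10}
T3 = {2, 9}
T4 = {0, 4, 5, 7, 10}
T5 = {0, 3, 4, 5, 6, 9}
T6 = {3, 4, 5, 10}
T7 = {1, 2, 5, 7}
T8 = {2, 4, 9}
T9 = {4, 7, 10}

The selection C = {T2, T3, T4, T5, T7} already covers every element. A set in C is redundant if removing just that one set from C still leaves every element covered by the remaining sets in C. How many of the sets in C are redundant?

Drop T2: 8 uncovered — not redundant.
Drop T3: the rest still cover every element — redundant.
Drop T4: the rest still cover every element — redundant.
Drop T5: 3, 6 uncovered — not redundant.
Drop T7: 1 uncovered — not redundant.
2 redundant: T3, T4.

2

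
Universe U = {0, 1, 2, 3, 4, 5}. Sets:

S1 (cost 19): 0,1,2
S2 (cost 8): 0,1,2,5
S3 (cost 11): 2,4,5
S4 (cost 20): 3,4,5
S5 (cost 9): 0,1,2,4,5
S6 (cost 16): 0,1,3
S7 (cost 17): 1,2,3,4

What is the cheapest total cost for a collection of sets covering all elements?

S2, S7 cover every element at cost 8 + 17 = 25.
Any cover uses at least 2 sets; among all covering selections none totals below 25.

25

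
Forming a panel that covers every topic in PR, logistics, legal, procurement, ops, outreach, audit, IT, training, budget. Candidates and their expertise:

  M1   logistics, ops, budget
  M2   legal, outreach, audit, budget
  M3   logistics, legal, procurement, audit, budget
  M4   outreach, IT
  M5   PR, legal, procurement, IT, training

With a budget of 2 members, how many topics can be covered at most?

8

Choosing M1, M5 covers {PR, logistics, legal, procurement, ops, IT, training, budget} — 8 topics.
No choice of 2 members does better; here outreach, audit are left uncovered.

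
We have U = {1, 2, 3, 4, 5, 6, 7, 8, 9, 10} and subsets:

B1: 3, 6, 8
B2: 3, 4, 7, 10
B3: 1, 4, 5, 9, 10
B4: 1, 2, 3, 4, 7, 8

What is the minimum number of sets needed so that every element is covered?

3

B1, B3, B4 together cover {1, 2, 3, 4, 5, 6, 7, 8, 9, 10} — every element.
No 2 of the 4 sets cover everything (all 6 pairs fall short), so 3 is minimum.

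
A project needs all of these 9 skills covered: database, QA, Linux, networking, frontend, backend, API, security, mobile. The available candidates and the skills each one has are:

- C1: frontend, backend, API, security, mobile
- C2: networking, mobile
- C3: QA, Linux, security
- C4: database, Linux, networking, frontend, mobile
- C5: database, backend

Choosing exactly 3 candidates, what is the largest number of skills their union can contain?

Choosing C1, C3, C4 covers {database, QA, Linux, networking, frontend, backend, API, security, mobile} — 9 skills.
That is all 9 skills.

9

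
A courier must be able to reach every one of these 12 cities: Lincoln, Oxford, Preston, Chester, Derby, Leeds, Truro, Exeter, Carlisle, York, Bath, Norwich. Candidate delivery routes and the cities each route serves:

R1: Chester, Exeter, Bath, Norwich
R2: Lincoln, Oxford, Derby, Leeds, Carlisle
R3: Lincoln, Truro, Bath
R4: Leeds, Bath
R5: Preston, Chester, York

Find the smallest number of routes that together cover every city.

R1, R2, R3, R5 together cover {Lincoln, Oxford, Preston, Chester, Derby, Leeds, Truro, Exeter, Carlisle, York, Bath, Norwich} — every city.
No 3 of the 5 routes cover everything (all 10 triples fall short), so 4 is minimum.

4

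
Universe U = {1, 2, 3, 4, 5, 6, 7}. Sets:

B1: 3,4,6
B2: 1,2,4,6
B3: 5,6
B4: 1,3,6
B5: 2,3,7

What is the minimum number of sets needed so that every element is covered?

B2, B3, B5 together cover {1, 2, 3, 4, 5, 6, 7} — every element.
No 2 of the 5 sets cover everything (all 10 pairs fall short), so 3 is minimum.

3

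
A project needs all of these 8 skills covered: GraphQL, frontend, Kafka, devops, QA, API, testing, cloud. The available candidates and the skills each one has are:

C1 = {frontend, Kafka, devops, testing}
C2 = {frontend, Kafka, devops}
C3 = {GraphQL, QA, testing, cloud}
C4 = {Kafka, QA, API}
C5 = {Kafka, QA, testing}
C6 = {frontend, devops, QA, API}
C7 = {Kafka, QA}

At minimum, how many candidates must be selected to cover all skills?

C1, C3, C4 together cover {GraphQL, frontend, Kafka, devops, QA, API, testing, cloud} — every skill.
No 2 of the 7 candidates cover everything (all 21 pairs fall short), so 3 is minimum.

3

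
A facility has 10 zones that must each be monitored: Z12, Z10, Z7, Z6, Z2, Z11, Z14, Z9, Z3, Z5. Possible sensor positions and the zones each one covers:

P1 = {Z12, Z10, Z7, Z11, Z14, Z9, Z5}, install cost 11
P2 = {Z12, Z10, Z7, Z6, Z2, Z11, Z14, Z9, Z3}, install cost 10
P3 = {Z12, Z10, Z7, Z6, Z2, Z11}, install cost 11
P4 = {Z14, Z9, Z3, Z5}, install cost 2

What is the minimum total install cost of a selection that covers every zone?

12

P2, P4 cover every zone at install cost 10 + 2 = 12.
Any cover uses at least 2 sensor positions; among all covering selections none totals below 12.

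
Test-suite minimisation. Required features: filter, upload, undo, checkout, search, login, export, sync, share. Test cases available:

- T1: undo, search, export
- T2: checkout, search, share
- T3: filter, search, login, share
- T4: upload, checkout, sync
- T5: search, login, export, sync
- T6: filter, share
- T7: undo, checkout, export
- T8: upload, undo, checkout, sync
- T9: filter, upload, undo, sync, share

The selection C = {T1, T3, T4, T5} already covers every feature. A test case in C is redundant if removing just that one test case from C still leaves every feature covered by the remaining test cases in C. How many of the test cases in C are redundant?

Drop T1: undo uncovered — not redundant.
Drop T3: filter, share uncovered — not redundant.
Drop T4: upload, checkout uncovered — not redundant.
Drop T5: the rest still cover every feature — redundant.
1 redundant: T5.

1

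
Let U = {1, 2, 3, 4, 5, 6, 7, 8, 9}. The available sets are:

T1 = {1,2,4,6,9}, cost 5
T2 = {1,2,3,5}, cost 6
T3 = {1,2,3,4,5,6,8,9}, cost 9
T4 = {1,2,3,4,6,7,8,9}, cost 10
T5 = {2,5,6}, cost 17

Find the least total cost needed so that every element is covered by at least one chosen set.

16

T2, T4 cover every element at cost 6 + 10 = 16.
Any cover uses at least 2 sets; among all covering selections none totals below 16.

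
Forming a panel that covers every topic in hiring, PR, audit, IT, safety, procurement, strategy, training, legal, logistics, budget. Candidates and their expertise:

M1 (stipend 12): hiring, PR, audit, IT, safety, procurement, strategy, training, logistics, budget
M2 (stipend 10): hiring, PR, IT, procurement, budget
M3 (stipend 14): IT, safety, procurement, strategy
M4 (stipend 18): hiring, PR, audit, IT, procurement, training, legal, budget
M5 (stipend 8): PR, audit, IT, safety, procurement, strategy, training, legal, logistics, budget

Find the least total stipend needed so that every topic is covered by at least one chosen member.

M2, M5 cover every topic at stipend 10 + 8 = 18.
Any cover uses at least 2 members; among all covering selections none totals below 18.

18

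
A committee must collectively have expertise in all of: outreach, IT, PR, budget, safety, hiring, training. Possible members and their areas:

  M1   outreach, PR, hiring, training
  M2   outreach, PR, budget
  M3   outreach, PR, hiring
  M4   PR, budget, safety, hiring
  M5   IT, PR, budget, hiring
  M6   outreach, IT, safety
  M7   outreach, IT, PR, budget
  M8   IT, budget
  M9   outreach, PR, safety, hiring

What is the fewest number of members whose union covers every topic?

M1, M2, M6 together cover {outreach, IT, PR, budget, safety, hiring, training} — every topic.
No 2 of the 9 members cover everything (all 36 pairs fall short), so 3 is minimum.

3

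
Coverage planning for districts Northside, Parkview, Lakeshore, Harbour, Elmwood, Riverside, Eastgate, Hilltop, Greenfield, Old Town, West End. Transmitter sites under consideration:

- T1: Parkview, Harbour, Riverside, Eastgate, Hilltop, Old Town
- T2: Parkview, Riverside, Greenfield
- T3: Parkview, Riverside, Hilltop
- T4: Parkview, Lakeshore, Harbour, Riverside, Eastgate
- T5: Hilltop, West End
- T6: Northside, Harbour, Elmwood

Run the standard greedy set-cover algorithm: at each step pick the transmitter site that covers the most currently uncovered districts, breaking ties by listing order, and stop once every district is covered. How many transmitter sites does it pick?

Pick 1: T1 covers 6 new districts (Parkview, Harbour, Riverside, Eastgate, Hilltop, Old Town).
Pick 2: T6 covers 2 new districts (Northside, Elmwood).
Pick 3: T2 covers 1 new districts (Greenfield).
Pick 4: T4 covers 1 new districts (Lakeshore).
Pick 5: T5 covers 1 new districts (West End).
Greedy uses 5 transmitter sites.

5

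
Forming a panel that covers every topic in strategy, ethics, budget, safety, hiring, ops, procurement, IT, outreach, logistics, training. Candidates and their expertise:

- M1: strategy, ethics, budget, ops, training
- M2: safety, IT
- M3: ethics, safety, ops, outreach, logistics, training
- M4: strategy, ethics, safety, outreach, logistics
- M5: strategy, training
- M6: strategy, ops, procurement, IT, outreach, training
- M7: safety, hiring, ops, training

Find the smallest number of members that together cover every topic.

4

M1, M3, M6, M7 together cover {strategy, ethics, budget, safety, hiring, ops, procurement, IT, outreach, logistics, training} — every topic.
No 3 of the 7 members cover everything (all 35 triples fall short), so 4 is minimum.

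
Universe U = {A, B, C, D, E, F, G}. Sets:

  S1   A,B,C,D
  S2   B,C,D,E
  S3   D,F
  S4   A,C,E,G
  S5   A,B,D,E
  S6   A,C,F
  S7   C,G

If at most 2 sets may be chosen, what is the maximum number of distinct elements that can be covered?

Choosing S1, S4 covers {A, B, C, D, E, G} — 6 elements.
No choice of 2 sets does better; here F is left uncovered.

6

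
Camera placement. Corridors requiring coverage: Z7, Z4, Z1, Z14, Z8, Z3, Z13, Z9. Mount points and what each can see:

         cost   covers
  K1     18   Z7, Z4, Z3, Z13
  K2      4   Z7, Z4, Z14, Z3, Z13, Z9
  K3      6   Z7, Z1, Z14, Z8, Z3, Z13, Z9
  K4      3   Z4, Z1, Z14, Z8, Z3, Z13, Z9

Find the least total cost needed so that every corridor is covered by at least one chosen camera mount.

7

K2, K4 cover every corridor at cost 4 + 3 = 7.
Any cover uses at least 2 camera mounts; among all covering selections none totals below 7.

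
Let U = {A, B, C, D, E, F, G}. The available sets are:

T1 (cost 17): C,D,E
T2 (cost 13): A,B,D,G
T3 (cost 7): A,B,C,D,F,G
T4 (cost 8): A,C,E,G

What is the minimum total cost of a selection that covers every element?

15

T3, T4 cover every element at cost 7 + 8 = 15.
Any cover uses at least 2 sets; among all covering selections none totals below 15.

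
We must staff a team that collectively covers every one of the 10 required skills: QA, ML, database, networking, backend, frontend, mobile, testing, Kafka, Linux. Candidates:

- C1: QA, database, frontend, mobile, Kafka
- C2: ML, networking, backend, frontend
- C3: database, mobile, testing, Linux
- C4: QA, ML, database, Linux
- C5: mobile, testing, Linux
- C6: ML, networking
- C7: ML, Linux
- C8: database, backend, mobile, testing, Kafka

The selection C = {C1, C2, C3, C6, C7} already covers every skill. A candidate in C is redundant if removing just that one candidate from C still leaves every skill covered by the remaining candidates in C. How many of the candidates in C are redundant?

2

Drop C1: QA, Kafka uncovered — not redundant.
Drop C2: backend uncovered — not redundant.
Drop C3: testing uncovered — not redundant.
Drop C6: the rest still cover every skill — redundant.
Drop C7: the rest still cover every skill — redundant.
2 redundant: C6, C7.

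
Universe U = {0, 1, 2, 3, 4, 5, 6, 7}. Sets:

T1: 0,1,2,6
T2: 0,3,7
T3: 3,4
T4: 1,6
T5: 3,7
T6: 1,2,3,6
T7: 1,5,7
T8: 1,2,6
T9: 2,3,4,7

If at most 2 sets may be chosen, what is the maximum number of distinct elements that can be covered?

Choosing T1, T9 covers {0, 1, 2, 3, 4, 6, 7} — 7 elements.
No choice of 2 sets does better; here 5 is left uncovered.

7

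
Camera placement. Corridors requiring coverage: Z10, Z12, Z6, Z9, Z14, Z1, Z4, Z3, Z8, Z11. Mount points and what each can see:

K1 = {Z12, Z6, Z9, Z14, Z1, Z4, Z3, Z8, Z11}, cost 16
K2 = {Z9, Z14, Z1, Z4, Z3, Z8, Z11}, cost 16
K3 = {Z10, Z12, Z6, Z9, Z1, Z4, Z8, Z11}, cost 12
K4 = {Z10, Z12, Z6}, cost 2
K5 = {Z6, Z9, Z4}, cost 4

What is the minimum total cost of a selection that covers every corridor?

18

K1, K4 cover every corridor at cost 16 + 2 = 18.
Any cover uses at least 2 camera mounts; among all covering selections none totals below 18.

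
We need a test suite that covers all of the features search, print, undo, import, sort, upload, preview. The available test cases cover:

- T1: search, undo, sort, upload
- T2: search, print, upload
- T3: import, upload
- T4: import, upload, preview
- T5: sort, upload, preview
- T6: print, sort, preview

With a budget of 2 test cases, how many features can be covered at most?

Choosing T1, T4 covers {search, undo, import, sort, upload, preview} — 6 features.
No choice of 2 test cases does better; here print is left uncovered.

6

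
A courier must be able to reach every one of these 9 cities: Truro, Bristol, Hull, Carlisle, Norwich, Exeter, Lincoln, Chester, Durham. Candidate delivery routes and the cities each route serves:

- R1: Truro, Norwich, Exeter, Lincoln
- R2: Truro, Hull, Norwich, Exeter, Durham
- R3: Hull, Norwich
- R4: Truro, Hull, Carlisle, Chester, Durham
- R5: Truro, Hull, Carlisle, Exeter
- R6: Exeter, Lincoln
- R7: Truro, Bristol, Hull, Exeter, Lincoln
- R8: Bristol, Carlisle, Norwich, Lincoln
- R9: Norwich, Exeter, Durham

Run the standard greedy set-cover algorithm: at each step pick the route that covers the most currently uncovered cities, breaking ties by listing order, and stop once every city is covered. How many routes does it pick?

3

Pick 1: R2 covers 5 new cities (Truro, Hull, Norwich, Exeter, Durham).
Pick 2: R8 covers 3 new cities (Bristol, Carlisle, Lincoln).
Pick 3: R4 covers 1 new cities (Chester).
Greedy uses 3 routes.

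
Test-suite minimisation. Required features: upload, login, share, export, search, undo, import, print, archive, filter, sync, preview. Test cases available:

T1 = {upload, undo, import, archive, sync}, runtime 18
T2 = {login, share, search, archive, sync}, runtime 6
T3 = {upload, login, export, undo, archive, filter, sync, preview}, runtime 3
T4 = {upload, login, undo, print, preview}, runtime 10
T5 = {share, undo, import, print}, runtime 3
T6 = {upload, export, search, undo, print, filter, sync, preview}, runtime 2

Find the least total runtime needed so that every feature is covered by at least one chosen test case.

T3, T5, T6 cover every feature at runtime 3 + 3 + 2 = 8.
Any cover uses at least 3 test cases; among all covering selections none totals below 8.

8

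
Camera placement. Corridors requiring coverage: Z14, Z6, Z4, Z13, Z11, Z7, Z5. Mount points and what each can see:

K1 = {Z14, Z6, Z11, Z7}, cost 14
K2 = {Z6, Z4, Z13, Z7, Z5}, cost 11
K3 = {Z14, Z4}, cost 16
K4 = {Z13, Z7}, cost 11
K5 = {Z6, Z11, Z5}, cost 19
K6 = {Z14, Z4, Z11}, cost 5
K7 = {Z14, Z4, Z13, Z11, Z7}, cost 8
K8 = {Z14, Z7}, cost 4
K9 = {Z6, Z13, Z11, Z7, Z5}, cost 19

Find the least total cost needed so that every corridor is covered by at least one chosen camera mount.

16

K2, K6 cover every corridor at cost 11 + 5 = 16.
Any cover uses at least 2 camera mounts; among all covering selections none totals below 16.
Greedy by coverage-per-cost would pick K7, K2 for 19 — worse than the optimum 16.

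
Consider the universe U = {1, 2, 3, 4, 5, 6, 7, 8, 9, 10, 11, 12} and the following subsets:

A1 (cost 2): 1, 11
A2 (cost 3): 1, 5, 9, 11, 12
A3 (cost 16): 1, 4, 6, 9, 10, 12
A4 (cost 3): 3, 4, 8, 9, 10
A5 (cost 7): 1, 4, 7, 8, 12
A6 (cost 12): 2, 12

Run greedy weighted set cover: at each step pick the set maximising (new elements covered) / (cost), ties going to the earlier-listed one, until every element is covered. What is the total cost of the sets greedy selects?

41

Pick 1: A2 adds 5 new (1, 5, 9, 11, 12) at cost 3 (ratio 5/3).
Pick 2: A4 adds 4 new (3, 4, 8, 10) at cost 3 (ratio 4/3).
Pick 3: A5 adds 1 new (7) at cost 7 (ratio 1/7).
Pick 4: A6 adds 1 new (2) at cost 12 (ratio 1/12).
Pick 5: A3 adds 1 new (6) at cost 16 (ratio 1/16).
Greedy total cost: 3 + 3 + 7 + 12 + 16 = 41.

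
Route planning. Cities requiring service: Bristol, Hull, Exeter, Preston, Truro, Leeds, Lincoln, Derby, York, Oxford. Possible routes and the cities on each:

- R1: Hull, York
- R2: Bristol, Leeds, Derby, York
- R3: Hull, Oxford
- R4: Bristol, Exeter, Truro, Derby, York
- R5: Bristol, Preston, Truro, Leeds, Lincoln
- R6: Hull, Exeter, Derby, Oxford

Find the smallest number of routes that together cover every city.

3

R1, R5, R6 together cover {Bristol, Hull, Exeter, Preston, Truro, Leeds, Lincoln, Derby, York, Oxford} — every city.
No 2 of the 6 routes cover everything (all 15 pairs fall short), so 3 is minimum.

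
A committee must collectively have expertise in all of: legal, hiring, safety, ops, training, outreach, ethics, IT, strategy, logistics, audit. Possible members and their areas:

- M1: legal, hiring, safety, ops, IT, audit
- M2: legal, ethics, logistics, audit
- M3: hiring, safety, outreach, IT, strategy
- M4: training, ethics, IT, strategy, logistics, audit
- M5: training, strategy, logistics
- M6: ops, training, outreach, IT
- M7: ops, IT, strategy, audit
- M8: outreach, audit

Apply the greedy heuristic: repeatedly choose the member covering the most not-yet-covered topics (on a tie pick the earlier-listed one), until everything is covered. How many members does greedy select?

3

Pick 1: M1 covers 6 new topics (legal, hiring, safety, ops, IT, audit).
Pick 2: M4 covers 4 new topics (training, ethics, strategy, logistics).
Pick 3: M3 covers 1 new topics (outreach).
Greedy uses 3 members.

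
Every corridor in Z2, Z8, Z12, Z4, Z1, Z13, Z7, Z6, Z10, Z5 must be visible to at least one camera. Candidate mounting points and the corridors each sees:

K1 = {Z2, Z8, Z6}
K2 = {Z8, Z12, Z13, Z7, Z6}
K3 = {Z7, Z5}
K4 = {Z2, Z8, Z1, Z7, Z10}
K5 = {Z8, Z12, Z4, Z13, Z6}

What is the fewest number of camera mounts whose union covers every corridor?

K3, K4, K5 together cover {Z2, Z8, Z12, Z4, Z1, Z13, Z7, Z6, Z10, Z5} — every corridor.
No 2 of the 5 camera mounts cover everything (all 10 pairs fall short), so 3 is minimum.
Greedy (largest uncovered first) would take K2, K4, K3, K5 — 4 camera mounts — but 3 suffice.

3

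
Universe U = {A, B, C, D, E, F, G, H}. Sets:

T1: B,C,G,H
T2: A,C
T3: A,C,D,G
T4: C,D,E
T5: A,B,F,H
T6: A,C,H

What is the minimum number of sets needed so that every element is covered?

3

T1, T4, T5 together cover {A, B, C, D, E, F, G, H} — every element.
No 2 of the 6 sets cover everything (all 15 pairs fall short), so 3 is minimum.
Greedy (largest uncovered first) would take T1, T3, T4, T5 — 4 sets — but 3 suffice.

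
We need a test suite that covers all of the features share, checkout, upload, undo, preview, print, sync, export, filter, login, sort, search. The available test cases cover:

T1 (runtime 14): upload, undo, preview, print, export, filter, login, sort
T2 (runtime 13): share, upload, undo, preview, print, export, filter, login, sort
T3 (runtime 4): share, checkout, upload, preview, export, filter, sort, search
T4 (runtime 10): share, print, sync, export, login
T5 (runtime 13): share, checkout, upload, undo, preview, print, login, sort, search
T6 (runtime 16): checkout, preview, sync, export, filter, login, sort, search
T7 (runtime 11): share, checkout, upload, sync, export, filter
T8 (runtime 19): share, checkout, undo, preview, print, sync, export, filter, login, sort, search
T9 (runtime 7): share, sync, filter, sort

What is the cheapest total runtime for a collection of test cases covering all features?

23

T3, T8 cover every feature at runtime 4 + 19 = 23.
Any cover uses at least 2 test cases; among all covering selections none totals below 23.
Greedy by coverage-per-runtime would pick T3, T4, T2 for 27 — worse than the optimum 23.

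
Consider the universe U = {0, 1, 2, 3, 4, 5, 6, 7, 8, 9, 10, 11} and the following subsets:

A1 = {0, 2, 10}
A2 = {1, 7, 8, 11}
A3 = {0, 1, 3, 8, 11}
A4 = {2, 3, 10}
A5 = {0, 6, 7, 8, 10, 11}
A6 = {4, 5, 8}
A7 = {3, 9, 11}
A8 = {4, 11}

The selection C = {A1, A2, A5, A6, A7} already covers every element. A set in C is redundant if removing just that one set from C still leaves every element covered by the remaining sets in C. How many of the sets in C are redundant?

Drop A1: 2 uncovered — not redundant.
Drop A2: 1 uncovered — not redundant.
Drop A5: 6 uncovered — not redundant.
Drop A6: 4, 5 uncovered — not redundant.
Drop A7: 3, 9 uncovered — not redundant.
None of the sets in C is redundant.

0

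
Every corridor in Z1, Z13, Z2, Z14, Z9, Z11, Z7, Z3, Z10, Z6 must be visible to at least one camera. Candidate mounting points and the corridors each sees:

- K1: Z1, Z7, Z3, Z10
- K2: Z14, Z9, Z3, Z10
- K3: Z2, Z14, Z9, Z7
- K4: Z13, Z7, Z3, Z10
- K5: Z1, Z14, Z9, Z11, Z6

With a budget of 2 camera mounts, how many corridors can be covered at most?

9

Choosing K4, K5 covers {Z1, Z13, Z14, Z9, Z11, Z7, Z3, Z10, Z6} — 9 corridors.
No choice of 2 camera mounts does better; here Z2 is left uncovered.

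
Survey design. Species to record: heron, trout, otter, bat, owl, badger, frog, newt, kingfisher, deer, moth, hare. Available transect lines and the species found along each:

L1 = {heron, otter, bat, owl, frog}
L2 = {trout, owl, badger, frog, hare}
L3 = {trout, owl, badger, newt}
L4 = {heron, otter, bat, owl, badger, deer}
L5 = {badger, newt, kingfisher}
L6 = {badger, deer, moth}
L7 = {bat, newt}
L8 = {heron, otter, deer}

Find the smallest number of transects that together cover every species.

L1, L2, L5, L6 together cover {heron, trout, otter, bat, owl, badger, frog, newt, kingfisher, deer, moth, hare} — every species.
No 3 of the 8 transects cover everything (all 56 triples fall short), so 4 is minimum.

4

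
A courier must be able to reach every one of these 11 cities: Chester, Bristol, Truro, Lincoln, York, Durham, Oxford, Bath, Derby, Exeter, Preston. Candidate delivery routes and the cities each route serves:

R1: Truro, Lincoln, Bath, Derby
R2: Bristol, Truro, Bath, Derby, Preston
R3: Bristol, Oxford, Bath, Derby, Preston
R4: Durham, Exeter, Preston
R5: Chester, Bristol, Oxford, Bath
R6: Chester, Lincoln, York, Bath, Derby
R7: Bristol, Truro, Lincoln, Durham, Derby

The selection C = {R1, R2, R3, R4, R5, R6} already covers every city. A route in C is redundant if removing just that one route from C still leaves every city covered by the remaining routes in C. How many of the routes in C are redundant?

Drop R1: the rest still cover every city — redundant.
Drop R2: the rest still cover every city — redundant.
Drop R3: the rest still cover every city — redundant.
Drop R4: Durham, Exeter uncovered — not redundant.
Drop R5: the rest still cover every city — redundant.
Drop R6: York uncovered — not redundant.
4 redundant: R1, R2, R3, R5.

4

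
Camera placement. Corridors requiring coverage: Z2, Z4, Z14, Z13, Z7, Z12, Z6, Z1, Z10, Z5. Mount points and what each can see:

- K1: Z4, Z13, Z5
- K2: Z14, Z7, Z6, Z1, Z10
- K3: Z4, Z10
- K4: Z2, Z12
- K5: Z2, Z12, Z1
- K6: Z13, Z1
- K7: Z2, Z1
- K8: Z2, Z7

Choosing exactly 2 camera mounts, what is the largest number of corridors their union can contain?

Choosing K1, K2 covers {Z4, Z14, Z13, Z7, Z6, Z1, Z10, Z5} — 8 corridors.
No choice of 2 camera mounts does better; here Z2, Z12 are left uncovered.

8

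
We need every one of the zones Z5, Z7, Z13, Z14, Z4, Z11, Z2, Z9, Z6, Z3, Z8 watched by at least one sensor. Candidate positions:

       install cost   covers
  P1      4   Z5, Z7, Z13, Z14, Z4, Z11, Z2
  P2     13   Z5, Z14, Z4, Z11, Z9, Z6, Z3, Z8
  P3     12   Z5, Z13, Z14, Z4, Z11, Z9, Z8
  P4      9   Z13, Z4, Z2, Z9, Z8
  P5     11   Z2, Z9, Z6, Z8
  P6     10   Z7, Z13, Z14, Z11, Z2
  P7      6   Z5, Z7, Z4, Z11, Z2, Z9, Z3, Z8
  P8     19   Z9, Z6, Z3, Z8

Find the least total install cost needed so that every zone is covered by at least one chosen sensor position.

P1, P2 cover every zone at install cost 4 + 13 = 17.
Any cover uses at least 2 sensor positions; among all covering selections none totals below 17.
Greedy by coverage-per-install cost would pick P1, P7, P5 for 21 — worse than the optimum 17.

17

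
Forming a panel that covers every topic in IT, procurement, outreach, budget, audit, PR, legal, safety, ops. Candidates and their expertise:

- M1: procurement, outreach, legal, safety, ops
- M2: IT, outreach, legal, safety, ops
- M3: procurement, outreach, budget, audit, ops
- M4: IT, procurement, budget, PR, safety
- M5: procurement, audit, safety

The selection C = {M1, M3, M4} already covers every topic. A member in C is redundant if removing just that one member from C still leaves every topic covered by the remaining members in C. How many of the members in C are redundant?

0

Drop M1: legal uncovered — not redundant.
Drop M3: audit uncovered — not redundant.
Drop M4: IT, PR uncovered — not redundant.
None of the members in C is redundant.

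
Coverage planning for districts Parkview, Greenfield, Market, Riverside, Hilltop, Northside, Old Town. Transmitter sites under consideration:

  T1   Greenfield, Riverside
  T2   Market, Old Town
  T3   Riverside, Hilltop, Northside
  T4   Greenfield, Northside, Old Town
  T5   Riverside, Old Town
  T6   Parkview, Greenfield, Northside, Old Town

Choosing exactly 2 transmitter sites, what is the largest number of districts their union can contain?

Choosing T3, T6 covers {Parkview, Greenfield, Riverside, Hilltop, Northside, Old Town} — 6 districts.
No choice of 2 transmitter sites does better; here Market is left uncovered.

6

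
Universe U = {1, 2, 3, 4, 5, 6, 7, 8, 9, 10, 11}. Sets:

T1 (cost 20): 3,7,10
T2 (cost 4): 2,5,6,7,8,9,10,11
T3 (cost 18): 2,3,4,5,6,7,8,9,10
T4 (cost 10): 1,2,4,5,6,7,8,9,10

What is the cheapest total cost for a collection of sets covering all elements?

T2, T3, T4 cover every element at cost 4 + 18 + 10 = 32.
Any cover uses at least 3 sets; among all covering selections none totals below 32.

32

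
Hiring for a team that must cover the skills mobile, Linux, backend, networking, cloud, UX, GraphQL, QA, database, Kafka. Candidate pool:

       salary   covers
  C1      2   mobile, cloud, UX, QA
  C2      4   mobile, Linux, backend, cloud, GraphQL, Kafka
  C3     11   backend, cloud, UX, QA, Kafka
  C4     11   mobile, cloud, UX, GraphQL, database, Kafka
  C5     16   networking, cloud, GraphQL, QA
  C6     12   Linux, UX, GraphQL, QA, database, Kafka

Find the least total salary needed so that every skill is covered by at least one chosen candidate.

C2, C4, C5 cover every skill at salary 4 + 11 + 16 = 31.
Any cover uses at least 3 candidates; among all covering selections none totals below 31.
Greedy by coverage-per-salary would pick C1, C2, C4, C5 for 33 — worse than the optimum 31.

31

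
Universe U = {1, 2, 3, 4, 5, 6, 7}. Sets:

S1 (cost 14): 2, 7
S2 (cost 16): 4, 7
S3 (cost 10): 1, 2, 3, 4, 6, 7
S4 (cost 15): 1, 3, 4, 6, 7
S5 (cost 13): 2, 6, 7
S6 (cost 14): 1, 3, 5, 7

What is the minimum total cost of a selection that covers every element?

S3, S6 cover every element at cost 10 + 14 = 24.
Any cover uses at least 2 sets; among all covering selections none totals below 24.

24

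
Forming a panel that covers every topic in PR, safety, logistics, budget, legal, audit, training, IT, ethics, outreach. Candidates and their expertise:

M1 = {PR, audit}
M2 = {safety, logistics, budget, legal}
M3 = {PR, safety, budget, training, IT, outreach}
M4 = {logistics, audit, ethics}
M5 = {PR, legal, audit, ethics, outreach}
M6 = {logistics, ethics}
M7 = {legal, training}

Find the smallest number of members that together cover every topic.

3

M2, M3, M4 together cover {PR, safety, logistics, budget, legal, audit, training, IT, ethics, outreach} — every topic.
No 2 of the 7 members cover everything (all 21 pairs fall short), so 3 is minimum.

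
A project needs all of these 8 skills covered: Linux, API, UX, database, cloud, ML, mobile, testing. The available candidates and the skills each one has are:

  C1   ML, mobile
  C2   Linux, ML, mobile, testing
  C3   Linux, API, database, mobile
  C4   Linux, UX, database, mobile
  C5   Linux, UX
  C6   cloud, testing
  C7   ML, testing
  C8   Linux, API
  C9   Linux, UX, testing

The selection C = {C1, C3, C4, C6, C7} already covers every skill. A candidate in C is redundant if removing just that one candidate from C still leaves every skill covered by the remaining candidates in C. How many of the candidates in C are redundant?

Drop C1: the rest still cover every skill — redundant.
Drop C3: API uncovered — not redundant.
Drop C4: UX uncovered — not redundant.
Drop C6: cloud uncovered — not redundant.
Drop C7: the rest still cover every skill — redundant.
2 redundant: C1, C7.

2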